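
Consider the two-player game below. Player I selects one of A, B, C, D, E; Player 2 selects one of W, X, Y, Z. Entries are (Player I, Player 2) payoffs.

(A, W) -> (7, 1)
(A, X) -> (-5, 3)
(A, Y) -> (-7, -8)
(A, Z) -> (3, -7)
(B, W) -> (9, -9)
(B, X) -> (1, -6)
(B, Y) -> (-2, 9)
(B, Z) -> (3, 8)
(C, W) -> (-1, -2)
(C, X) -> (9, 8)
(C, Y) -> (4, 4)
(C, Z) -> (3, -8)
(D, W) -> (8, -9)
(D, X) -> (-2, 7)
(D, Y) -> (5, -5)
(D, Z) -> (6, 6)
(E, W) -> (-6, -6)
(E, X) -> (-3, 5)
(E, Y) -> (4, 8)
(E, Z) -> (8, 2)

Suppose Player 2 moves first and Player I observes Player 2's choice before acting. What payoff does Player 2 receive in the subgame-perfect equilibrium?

Solve by backward induction (Player 2 leads).
- W: BR = B, leader payoff -9.
- X: BR = C, leader payoff 8.
- Y: BR = D, leader payoff -5.
- Z: BR = E, leader payoff 2.
Among -9, 8, -5, 2, the best is 8 at X. Subgame-perfect outcome: (C, X) with payoffs (9, 8).

8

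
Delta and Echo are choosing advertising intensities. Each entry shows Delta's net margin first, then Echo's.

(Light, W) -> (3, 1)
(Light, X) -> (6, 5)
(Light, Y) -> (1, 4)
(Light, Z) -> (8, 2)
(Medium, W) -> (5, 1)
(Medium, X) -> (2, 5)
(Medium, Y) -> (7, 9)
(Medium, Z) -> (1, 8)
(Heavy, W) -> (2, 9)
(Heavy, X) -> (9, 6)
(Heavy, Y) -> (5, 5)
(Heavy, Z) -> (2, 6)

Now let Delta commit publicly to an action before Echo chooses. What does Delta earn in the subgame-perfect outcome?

Work backward from Echo's decision.
- Light: BR = X, leader payoff 6.
- Medium: BR = Y, leader payoff 7.
- Heavy: BR = W, leader payoff 2.
Maximizing over 6, 7, 2, Delta chooses Medium. Subgame-perfect outcome: (Medium, Y) with payoffs (7, 9).

7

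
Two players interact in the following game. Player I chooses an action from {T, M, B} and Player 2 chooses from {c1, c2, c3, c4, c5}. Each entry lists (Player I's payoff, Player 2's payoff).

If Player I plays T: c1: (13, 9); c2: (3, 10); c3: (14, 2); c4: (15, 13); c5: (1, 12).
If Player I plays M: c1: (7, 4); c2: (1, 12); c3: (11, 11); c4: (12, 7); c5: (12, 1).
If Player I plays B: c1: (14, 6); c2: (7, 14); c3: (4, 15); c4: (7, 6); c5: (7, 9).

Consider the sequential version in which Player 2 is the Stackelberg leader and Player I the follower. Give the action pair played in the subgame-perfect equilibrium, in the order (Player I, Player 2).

(B, c2)

Work backward from Player I's decision.
- c1: Player I compares 13, 7, 14 and picks B; Player 2 would get 6.
- c2: Player I compares 3, 1, 7 and picks B; Player 2 would get 14.
- c3: Player I compares 14, 11, 4 and picks T; Player 2 would get 2.
- c4: Player I compares 15, 12, 7 and picks T; Player 2 would get 13.
- c5: Player I compares 1, 12, 7 and picks M; Player 2 would get 1.
Player 2's induced payoffs are 6, 14, 2, 13, 1, so Player 2 commits to c2. Subgame-perfect outcome: (B, c2) with payoffs (7, 14).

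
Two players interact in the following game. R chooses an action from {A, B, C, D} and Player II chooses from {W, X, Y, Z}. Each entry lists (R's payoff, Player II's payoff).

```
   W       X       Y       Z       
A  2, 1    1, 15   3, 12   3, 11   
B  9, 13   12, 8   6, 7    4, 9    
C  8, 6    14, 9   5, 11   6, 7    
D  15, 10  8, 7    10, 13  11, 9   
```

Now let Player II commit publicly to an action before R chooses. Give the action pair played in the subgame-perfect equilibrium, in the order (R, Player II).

(D, Y)

Work backward from R's decision.
- W: R compares 2, 9, 8, 15 and picks D; Player II would get 10.
- X: R compares 1, 12, 14, 8 and picks C; Player II would get 9.
- Y: R compares 3, 6, 5, 10 and picks D; Player II would get 13.
- Z: R compares 3, 4, 6, 11 and picks D; Player II would get 9.
Maximizing over 10, 9, 13, 9, Player II chooses Y. Subgame-perfect outcome: (D, Y) with payoffs (10, 13).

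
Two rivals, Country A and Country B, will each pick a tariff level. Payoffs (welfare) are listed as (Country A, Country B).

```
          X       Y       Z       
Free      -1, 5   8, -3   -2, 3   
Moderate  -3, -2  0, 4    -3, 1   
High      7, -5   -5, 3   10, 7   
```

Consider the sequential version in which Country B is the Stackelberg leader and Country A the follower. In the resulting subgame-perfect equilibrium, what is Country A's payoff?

Country A best-responds to each possible Country B move:
- X → Country A plays High (best of -1, -3, 7); Country B gets -5.
- Y → Country A plays Free (best of 8, 0, -5); Country B gets -3.
- Z → Country A plays High (best of -2, -3, 10); Country B gets 7.
Maximizing over -5, -3, 7, Country B chooses Z. Subgame-perfect outcome: (High, Z) with payoffs (10, 7).

10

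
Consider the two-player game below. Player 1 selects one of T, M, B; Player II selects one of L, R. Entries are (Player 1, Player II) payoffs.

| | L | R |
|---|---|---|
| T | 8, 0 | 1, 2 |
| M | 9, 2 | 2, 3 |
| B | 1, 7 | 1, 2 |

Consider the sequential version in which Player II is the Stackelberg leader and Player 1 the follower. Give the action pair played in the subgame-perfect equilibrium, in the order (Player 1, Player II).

(M, R)

Backward induction with Player II moving first.
- L → Player 1 plays M (best of 8, 9, 1); Player II gets 2.
- R → Player 1 plays M (best of 1, 2, 1); Player II gets 3.
Player II's induced payoffs are 2, 3, so Player II commits to R. Subgame-perfect outcome: (M, R) with payoffs (2, 3).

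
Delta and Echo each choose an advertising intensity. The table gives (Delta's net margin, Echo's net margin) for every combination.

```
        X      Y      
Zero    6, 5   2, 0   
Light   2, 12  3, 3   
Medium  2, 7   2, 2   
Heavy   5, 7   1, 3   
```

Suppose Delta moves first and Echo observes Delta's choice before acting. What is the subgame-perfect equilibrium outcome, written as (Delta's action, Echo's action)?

Work backward from Echo's decision.
- Zero: Echo compares 5, 0 and picks X; Delta would get 6.
- Light: Echo compares 12, 3 and picks X; Delta would get 2.
- Medium: Echo compares 7, 2 and picks X; Delta would get 2.
- Heavy: Echo compares 7, 3 and picks X; Delta would get 5.
Delta's induced payoffs are 6, 2, 2, 5, so Delta commits to Zero. Subgame-perfect outcome: (Zero, X) with payoffs (6, 5).

(Zero, X)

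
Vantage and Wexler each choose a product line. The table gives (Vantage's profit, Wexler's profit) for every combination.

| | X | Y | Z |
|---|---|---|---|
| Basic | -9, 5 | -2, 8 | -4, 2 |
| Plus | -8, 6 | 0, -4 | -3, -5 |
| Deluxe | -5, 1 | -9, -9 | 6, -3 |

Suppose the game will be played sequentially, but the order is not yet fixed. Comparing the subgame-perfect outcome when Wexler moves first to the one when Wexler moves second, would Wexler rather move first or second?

second

If Vantage leads: Wexler's best replies are Basic→Y, Plus→X, Deluxe→X; Vantage's induced payoffs -2, -8, -5; outcome (Basic, Y), payoffs (-2, 8).
If Wexler leads: Vantage's best replies are X→Deluxe, Y→Plus, Z→Deluxe; Wexler's induced payoffs 1, -4, -3; outcome (Deluxe, X), payoffs (-5, 1).
Wexler gets 1 moving first and 8 moving second, so Wexler prefers to move second.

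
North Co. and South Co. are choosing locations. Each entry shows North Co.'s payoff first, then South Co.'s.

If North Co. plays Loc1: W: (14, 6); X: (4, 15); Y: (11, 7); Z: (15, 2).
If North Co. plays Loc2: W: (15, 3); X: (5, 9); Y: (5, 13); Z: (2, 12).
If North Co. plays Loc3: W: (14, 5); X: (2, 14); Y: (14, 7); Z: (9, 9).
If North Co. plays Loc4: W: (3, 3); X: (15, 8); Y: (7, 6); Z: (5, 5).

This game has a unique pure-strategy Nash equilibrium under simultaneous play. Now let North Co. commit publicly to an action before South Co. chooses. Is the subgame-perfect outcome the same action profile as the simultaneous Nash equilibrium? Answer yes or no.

Work backward from South Co.'s decision.
- Loc1: BR = X, leader payoff 4.
- Loc2: BR = Y, leader payoff 5.
- Loc3: BR = X, leader payoff 2.
- Loc4: BR = X, leader payoff 15.
North Co.'s induced payoffs are 4, 5, 2, 15, so North Co. commits to Loc4. Subgame-perfect outcome: (Loc4, X) with payoffs (15, 8).
Now find the simultaneous Nash equilibrium.
North Co.'s best replies: W→Loc2; X→Loc4; Y→Loc3; Z→Loc1.
South Co.'s best replies: Loc1→X; Loc2→Y; Loc3→X; Loc4→X.
Only (Loc4, X) has each player best-responding; Nash payoffs (15, 8).
Sequential outcome (Loc4, X) coincides with the Nash profile (Loc4, X).

yes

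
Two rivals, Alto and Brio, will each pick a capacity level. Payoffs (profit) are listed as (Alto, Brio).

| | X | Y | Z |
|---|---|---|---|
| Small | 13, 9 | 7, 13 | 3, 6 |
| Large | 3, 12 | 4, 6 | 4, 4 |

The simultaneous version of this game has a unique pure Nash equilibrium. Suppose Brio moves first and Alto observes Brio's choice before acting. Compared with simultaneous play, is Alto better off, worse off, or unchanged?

unchanged

Solve by backward induction (Brio leads).
- X → Alto plays Small (best of 13, 3); Brio gets 9.
- Y → Alto plays Small (best of 7, 4); Brio gets 13.
- Z → Alto plays Large (best of 3, 4); Brio gets 4.
Among 9, 13, 4, the best is 13 at Y. Subgame-perfect outcome: (Small, Y) with payoffs (7, 13).
Under simultaneous play:
Alto's best replies: X→Small; Y→Small; Z→Large.
Brio's best replies: Small→Y; Large→X.
Only (Small, Y) has each player best-responding; Nash payoffs (7, 13).
Alto earns 7 sequentially versus 7 at the Nash outcome: unchanged.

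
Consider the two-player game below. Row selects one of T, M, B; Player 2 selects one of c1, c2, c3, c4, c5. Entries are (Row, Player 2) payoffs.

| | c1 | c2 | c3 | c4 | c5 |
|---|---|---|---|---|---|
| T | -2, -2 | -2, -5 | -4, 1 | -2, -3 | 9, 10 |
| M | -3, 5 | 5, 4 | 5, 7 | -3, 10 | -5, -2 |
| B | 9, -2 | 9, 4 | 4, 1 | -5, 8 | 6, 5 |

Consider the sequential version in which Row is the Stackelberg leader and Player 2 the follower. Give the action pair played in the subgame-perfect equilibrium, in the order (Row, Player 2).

(T, c5)

Solve by backward induction (Row leads).
- T: BR = c5, leader payoff 9.
- M: BR = c4, leader payoff -3.
- B: BR = c4, leader payoff -5.
Row's induced payoffs are 9, -3, -5, so Row commits to T. Subgame-perfect outcome: (T, c5) with payoffs (9, 10).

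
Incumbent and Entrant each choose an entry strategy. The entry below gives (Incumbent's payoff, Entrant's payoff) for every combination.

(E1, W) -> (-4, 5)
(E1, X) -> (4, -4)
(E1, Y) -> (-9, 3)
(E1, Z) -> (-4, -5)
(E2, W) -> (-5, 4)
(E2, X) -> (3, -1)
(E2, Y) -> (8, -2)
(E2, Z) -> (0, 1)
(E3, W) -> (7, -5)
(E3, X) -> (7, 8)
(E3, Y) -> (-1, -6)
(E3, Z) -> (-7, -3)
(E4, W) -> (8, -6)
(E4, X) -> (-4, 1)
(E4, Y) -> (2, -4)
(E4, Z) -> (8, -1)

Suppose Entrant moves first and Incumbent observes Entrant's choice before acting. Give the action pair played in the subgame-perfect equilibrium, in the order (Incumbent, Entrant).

Backward induction with Entrant moving first.
- W: Incumbent compares -4, -5, 7, 8 and picks E4; Entrant would get -6.
- X: Incumbent compares 4, 3, 7, -4 and picks E3; Entrant would get 8.
- Y: Incumbent compares -9, 8, -1, 2 and picks E2; Entrant would get -2.
- Z: Incumbent compares -4, 0, -7, 8 and picks E4; Entrant would get -1.
Maximizing over -6, 8, -2, -1, Entrant chooses X. Subgame-perfect outcome: (E3, X) with payoffs (7, 8).

(E3, X)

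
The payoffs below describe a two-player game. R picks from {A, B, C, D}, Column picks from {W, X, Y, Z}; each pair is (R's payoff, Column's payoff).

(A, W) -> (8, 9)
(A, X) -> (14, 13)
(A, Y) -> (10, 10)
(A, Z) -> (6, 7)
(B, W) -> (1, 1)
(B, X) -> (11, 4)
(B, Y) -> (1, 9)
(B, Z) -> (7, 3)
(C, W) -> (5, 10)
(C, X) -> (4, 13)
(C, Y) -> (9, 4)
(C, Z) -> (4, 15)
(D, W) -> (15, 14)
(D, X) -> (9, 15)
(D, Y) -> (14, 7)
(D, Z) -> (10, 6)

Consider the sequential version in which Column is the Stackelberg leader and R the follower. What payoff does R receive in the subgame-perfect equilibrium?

15

Solve by backward induction (Column leads).
- W → R plays D (best of 8, 1, 5, 15); Column gets 14.
- X → R plays A (best of 14, 11, 4, 9); Column gets 13.
- Y → R plays D (best of 10, 1, 9, 14); Column gets 7.
- Z → R plays D (best of 6, 7, 4, 10); Column gets 6.
Column's induced payoffs are 14, 13, 7, 6, so Column commits to W. Subgame-perfect outcome: (D, W) with payoffs (15, 14).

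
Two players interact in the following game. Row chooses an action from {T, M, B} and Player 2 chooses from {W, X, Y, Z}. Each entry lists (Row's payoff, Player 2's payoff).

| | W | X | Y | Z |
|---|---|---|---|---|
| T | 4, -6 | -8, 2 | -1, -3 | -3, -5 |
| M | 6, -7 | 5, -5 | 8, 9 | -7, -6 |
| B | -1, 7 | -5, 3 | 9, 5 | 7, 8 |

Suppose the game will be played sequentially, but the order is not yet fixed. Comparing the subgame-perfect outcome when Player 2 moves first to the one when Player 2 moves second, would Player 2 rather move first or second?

second

If Row leads: Player 2's best replies are T→X, M→Y, B→Z; Row's induced payoffs -8, 8, 7; outcome (M, Y), payoffs (8, 9).
If Player 2 leads: Row's best replies are W→M, X→M, Y→B, Z→B; Player 2's induced payoffs -7, -5, 5, 8; outcome (B, Z), payoffs (7, 8).
Player 2 gets 8 moving first and 9 moving second, so Player 2 prefers to move second.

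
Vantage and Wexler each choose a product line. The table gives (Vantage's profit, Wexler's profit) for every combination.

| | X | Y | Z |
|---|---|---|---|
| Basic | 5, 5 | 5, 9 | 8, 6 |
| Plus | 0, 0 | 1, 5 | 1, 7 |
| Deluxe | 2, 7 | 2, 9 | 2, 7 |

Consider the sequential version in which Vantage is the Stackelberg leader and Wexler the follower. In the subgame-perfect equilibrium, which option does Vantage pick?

Basic

Wexler best-responds to each possible Vantage move:
- Basic → Wexler plays Y (best of 5, 9, 6); Vantage gets 5.
- Plus → Wexler plays Z (best of 0, 5, 7); Vantage gets 1.
- Deluxe → Wexler plays Y (best of 7, 9, 7); Vantage gets 2.
Vantage's induced payoffs are 5, 1, 2, so Vantage commits to Basic. Subgame-perfect outcome: (Basic, Y) with payoffs (5, 9).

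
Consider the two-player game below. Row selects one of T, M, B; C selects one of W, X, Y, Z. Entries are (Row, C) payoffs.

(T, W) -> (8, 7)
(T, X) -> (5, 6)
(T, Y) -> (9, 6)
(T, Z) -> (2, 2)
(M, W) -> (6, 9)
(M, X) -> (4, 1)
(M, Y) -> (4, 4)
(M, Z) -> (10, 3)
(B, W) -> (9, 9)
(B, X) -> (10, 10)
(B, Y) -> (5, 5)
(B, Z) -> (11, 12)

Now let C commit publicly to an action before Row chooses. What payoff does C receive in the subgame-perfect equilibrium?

Backward induction with C moving first.
- W: BR = B, leader payoff 9.
- X: BR = B, leader payoff 10.
- Y: BR = T, leader payoff 6.
- Z: BR = B, leader payoff 12.
C's induced payoffs are 9, 10, 6, 12, so C commits to Z. Subgame-perfect outcome: (B, Z) with payoffs (11, 12).

12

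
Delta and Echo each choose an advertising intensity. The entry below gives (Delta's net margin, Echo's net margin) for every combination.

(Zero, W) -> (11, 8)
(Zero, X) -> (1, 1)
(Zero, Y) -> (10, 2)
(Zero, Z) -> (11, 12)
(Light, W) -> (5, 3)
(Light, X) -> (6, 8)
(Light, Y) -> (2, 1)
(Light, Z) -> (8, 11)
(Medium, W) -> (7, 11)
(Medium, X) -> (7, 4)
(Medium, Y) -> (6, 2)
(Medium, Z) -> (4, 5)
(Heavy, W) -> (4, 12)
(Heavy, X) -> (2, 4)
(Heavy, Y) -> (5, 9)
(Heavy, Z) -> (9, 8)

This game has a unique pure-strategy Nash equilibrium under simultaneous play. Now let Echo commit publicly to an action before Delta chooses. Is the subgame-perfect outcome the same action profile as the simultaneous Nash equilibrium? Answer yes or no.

yes

Backward induction with Echo moving first.
- W: BR = Zero, leader payoff 8.
- X: BR = Medium, leader payoff 4.
- Y: BR = Zero, leader payoff 2.
- Z: BR = Zero, leader payoff 12.
Echo's induced payoffs are 8, 4, 2, 12, so Echo commits to Z. Subgame-perfect outcome: (Zero, Z) with payoffs (11, 12).
For the simultaneous game, intersect best replies.
Delta's best replies: W→Zero; X→Medium; Y→Zero; Z→Zero.
Echo's best replies: Zero→Z; Light→Z; Medium→W; Heavy→W.
Only (Zero, Z) has each player best-responding; Nash payoffs (11, 12).
Sequential outcome (Zero, Z) coincides with the Nash profile (Zero, Z).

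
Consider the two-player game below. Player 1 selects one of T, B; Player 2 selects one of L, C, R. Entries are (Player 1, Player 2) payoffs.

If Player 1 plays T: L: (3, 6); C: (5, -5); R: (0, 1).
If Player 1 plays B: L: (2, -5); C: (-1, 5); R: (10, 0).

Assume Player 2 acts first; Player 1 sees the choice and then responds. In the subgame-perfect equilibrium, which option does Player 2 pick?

Backward induction with Player 2 moving first.
- L → Player 1 plays T (best of 3, 2); Player 2 gets 6.
- C → Player 1 plays T (best of 5, -1); Player 2 gets -5.
- R → Player 1 plays B (best of 0, 10); Player 2 gets 0.
Maximizing over 6, -5, 0, Player 2 chooses L. Subgame-perfect outcome: (T, L) with payoffs (3, 6).

L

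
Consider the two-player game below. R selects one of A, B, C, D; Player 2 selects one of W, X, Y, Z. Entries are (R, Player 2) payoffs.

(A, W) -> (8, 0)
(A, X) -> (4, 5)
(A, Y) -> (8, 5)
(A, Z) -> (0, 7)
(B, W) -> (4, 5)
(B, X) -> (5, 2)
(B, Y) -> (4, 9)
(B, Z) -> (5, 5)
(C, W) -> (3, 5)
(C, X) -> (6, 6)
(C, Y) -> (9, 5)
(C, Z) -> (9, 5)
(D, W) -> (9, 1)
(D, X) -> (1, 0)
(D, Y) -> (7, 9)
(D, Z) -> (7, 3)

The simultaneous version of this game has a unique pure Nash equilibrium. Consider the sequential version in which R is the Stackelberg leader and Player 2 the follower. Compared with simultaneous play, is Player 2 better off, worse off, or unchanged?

better off

Player 2 best-responds to each possible R move:
- A: BR = Z, leader payoff 0.
- B: BR = Y, leader payoff 4.
- C: BR = X, leader payoff 6.
- D: BR = Y, leader payoff 7.
R's induced payoffs are 0, 4, 6, 7, so R commits to D. Subgame-perfect outcome: (D, Y) with payoffs (7, 9).
Under simultaneous play:
R's best replies: W→D; X→C; Y→C; Z→C.
Player 2's best replies: A→Z; B→Y; C→X; D→Y.
Only (C, X) has each player best-responding; Nash payoffs (6, 6).
Player 2 earns 9 sequentially versus 6 at the Nash outcome: better off.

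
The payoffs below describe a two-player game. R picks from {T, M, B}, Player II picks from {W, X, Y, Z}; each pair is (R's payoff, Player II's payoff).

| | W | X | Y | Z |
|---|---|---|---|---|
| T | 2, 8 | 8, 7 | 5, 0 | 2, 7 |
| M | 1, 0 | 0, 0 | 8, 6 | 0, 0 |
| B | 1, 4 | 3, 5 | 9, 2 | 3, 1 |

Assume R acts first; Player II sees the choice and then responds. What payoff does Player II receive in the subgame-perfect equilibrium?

6

Backward induction with R moving first.
- T → Player II plays W (best of 8, 7, 0, 7); R gets 2.
- M → Player II plays Y (best of 0, 0, 6, 0); R gets 8.
- B → Player II plays X (best of 4, 5, 2, 1); R gets 3.
Among 2, 8, 3, the best is 8 at M. Subgame-perfect outcome: (M, Y) with payoffs (8, 6).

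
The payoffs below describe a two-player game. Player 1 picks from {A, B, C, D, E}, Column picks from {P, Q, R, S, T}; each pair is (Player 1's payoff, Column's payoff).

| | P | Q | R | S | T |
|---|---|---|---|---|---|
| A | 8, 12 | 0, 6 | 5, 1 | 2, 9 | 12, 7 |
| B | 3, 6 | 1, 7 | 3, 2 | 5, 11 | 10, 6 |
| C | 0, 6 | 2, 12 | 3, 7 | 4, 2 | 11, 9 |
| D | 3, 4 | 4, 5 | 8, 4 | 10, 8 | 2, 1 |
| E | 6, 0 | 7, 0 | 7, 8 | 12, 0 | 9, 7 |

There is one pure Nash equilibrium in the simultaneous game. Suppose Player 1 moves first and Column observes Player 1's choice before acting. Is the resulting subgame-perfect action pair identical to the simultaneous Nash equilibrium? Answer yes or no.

no

Column best-responds to each possible Player 1 move:
- A: BR = P, leader payoff 8.
- B: BR = S, leader payoff 5.
- C: BR = Q, leader payoff 2.
- D: BR = S, leader payoff 10.
- E: BR = R, leader payoff 7.
Among 8, 5, 2, 10, 7, the best is 10 at D. Subgame-perfect outcome: (D, S) with payoffs (10, 8).
Now find the simultaneous Nash equilibrium.
Player 1's best replies: P→A; Q→E; R→D; S→E; T→A.
Column's best replies: A→P; B→S; C→Q; D→S; E→R.
The unique mutual best reply is (A, P), giving (8, 12).
Sequential outcome (D, S) differs from the Nash profile (A, P).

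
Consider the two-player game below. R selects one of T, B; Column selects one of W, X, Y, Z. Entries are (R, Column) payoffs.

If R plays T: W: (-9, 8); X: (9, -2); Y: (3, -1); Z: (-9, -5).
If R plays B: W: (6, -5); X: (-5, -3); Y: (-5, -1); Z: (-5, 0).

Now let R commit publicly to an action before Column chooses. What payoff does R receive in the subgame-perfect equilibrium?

-5

Work backward from Column's decision.
- T: BR = W, leader payoff -9.
- B: BR = Z, leader payoff -5.
R's induced payoffs are -9, -5, so R commits to B. Subgame-perfect outcome: (B, Z) with payoffs (-5, 0).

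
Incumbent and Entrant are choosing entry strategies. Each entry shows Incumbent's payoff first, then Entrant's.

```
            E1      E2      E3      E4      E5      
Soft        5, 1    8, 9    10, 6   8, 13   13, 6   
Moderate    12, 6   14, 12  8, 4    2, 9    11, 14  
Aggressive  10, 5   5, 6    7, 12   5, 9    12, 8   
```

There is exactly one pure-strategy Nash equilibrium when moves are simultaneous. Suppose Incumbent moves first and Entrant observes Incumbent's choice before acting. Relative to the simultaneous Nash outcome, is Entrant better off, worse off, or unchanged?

better off

Solve by backward induction (Incumbent leads).
- Soft → Entrant plays E4 (best of 1, 9, 6, 13, 6); Incumbent gets 8.
- Moderate → Entrant plays E5 (best of 6, 12, 4, 9, 14); Incumbent gets 11.
- Aggressive → Entrant plays E3 (best of 5, 6, 12, 9, 8); Incumbent gets 7.
Incumbent's induced payoffs are 8, 11, 7, so Incumbent commits to Moderate. Subgame-perfect outcome: (Moderate, E5) with payoffs (11, 14).
Now find the simultaneous Nash equilibrium.
Incumbent's best replies: E1→Moderate; E2→Moderate; E3→Soft; E4→Soft; E5→Soft.
Entrant's best replies: Soft→E4; Moderate→E5; Aggressive→E3.
Only (Soft, E4) has each player best-responding; Nash payoffs (8, 13).
Entrant earns 14 sequentially versus 13 at the Nash outcome: better off.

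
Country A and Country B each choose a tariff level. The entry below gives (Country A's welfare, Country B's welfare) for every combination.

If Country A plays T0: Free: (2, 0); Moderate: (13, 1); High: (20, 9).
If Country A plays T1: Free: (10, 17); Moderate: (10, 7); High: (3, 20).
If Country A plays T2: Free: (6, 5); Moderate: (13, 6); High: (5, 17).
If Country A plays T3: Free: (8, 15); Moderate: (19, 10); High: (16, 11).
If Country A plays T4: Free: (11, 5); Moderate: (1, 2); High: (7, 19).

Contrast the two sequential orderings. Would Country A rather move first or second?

first

If Country A leads: Country B's best replies are T0→High, T1→High, T2→High, T3→Free, T4→High; Country A's induced payoffs 20, 3, 5, 8, 7; outcome (T0, High), payoffs (20, 9).
If Country B leads: Country A's best replies are Free→T4, Moderate→T3, High→T0; Country B's induced payoffs 5, 10, 9; outcome (T3, Moderate), payoffs (19, 10).
Country A gets 20 moving first and 19 moving second, so Country A prefers to move first.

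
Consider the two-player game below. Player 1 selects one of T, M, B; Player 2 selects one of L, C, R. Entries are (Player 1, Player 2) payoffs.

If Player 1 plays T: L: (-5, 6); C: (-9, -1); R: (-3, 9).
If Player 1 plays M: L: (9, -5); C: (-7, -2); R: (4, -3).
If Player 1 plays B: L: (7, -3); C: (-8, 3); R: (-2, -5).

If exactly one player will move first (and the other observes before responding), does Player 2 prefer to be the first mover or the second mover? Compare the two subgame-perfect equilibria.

If Player 1 leads: Player 2's best replies are T→R, M→C, B→C; Player 1's induced payoffs -3, -7, -8; outcome (T, R), payoffs (-3, 9).
If Player 2 leads: Player 1's best replies are L→M, C→M, R→M; Player 2's induced payoffs -5, -2, -3; outcome (M, C), payoffs (-7, -2).
Player 2 gets -2 moving first and 9 moving second, so Player 2 prefers to move second.

second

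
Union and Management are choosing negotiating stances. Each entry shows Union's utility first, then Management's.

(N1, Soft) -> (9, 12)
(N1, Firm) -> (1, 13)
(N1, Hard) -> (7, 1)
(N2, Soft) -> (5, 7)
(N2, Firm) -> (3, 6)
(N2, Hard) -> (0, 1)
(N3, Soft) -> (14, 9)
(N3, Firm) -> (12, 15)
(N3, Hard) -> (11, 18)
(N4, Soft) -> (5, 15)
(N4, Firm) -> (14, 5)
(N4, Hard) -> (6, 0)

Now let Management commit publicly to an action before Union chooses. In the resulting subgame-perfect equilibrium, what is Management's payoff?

18

Solve by backward induction (Management leads).
- Soft: Union compares 9, 5, 14, 5 and picks N3; Management would get 9.
- Firm: Union compares 1, 3, 12, 14 and picks N4; Management would get 5.
- Hard: Union compares 7, 0, 11, 6 and picks N3; Management would get 18.
Among 9, 5, 18, the best is 18 at Hard. Subgame-perfect outcome: (N3, Hard) with payoffs (11, 18).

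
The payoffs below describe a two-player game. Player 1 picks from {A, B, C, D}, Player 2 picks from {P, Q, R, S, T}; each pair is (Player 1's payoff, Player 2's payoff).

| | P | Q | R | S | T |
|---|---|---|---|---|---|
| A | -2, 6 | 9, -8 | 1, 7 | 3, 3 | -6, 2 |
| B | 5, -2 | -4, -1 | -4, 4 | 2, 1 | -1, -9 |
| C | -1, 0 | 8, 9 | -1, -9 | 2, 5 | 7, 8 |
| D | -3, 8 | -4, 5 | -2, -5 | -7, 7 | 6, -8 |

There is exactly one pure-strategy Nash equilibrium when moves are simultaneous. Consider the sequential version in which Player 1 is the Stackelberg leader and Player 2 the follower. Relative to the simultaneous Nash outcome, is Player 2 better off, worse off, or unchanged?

Work backward from Player 2's decision.
- A: BR = R, leader payoff 1.
- B: BR = R, leader payoff -4.
- C: BR = Q, leader payoff 8.
- D: BR = P, leader payoff -3.
Among 1, -4, 8, -3, the best is 8 at C. Subgame-perfect outcome: (C, Q) with payoffs (8, 9).
For the simultaneous game, intersect best replies.
Player 1's best replies: P→B; Q→A; R→A; S→A; T→C.
Player 2's best replies: A→R; B→R; C→Q; D→P.
Only (A, R) has each player best-responding; Nash payoffs (1, 7).
Player 2 earns 9 sequentially versus 7 at the Nash outcome: better off.

better off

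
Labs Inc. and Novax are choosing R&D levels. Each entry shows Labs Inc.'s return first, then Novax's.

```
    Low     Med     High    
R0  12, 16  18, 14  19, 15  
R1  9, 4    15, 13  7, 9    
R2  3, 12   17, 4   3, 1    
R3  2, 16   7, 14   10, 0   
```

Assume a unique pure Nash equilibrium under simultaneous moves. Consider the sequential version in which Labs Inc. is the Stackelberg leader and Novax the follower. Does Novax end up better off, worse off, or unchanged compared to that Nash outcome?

worse off

Backward induction with Labs Inc. moving first.
- R0: Novax compares 16, 14, 15 and picks Low; Labs Inc. would get 12.
- R1: Novax compares 4, 13, 9 and picks Med; Labs Inc. would get 15.
- R2: Novax compares 12, 4, 1 and picks Low; Labs Inc. would get 3.
- R3: Novax compares 16, 14, 0 and picks Low; Labs Inc. would get 2.
Among 12, 15, 3, 2, the best is 15 at R1. Subgame-perfect outcome: (R1, Med) with payoffs (15, 13).
For the simultaneous game, intersect best replies.
Labs Inc.'s best replies: Low→R0; Med→R0; High→R0.
Novax's best replies: R0→Low; R1→Med; R2→Low; R3→Low.
The unique mutual best reply is (R0, Low), giving (12, 16).
Novax earns 13 sequentially versus 16 at the Nash outcome: worse off.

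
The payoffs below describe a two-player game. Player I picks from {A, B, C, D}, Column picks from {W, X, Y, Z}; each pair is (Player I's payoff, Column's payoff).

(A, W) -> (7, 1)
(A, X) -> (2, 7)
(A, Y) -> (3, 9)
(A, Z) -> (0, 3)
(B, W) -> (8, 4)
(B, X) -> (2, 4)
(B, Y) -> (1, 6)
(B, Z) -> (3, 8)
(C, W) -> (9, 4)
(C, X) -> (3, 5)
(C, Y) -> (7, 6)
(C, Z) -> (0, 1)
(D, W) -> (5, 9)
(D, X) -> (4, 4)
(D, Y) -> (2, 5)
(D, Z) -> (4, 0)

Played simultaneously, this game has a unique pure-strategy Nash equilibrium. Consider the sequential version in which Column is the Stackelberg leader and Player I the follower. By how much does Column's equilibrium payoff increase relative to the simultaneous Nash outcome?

Backward induction with Column moving first.
- W → Player I plays C (best of 7, 8, 9, 5); Column gets 4.
- X → Player I plays D (best of 2, 2, 3, 4); Column gets 4.
- Y → Player I plays C (best of 3, 1, 7, 2); Column gets 6.
- Z → Player I plays D (best of 0, 3, 0, 4); Column gets 0.
Among 4, 4, 6, 0, the best is 6 at Y. Subgame-perfect outcome: (C, Y) with payoffs (7, 6).
For the simultaneous game, intersect best replies.
Player I's best replies: W→C; X→D; Y→C; Z→D.
Column's best replies: A→Y; B→Z; C→Y; D→W.
Only (C, Y) has each player best-responding; Nash payoffs (7, 6).
Column's commitment gain: 6 − 6 = 0.

0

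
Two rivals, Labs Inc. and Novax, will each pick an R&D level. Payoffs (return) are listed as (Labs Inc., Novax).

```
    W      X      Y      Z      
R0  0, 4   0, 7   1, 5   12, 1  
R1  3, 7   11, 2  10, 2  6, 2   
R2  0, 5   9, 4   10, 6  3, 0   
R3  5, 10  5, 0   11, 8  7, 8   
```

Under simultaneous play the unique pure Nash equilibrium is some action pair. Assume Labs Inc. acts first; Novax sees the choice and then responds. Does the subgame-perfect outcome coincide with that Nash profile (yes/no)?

Work backward from Novax's decision.
- R0 → Novax plays X (best of 4, 7, 5, 1); Labs Inc. gets 0.
- R1 → Novax plays W (best of 7, 2, 2, 2); Labs Inc. gets 3.
- R2 → Novax plays Y (best of 5, 4, 6, 0); Labs Inc. gets 10.
- R3 → Novax plays W (best of 10, 0, 8, 8); Labs Inc. gets 5.
Among 0, 3, 10, 5, the best is 10 at R2. Subgame-perfect outcome: (R2, Y) with payoffs (10, 6).
Now find the simultaneous Nash equilibrium.
Labs Inc.'s best replies: W→R3; X→R1; Y→R3; Z→R0.
Novax's best replies: R0→X; R1→W; R2→Y; R3→W.
Only (R3, W) has each player best-responding; Nash payoffs (5, 10).
Sequential outcome (R2, Y) differs from the Nash profile (R3, W).

no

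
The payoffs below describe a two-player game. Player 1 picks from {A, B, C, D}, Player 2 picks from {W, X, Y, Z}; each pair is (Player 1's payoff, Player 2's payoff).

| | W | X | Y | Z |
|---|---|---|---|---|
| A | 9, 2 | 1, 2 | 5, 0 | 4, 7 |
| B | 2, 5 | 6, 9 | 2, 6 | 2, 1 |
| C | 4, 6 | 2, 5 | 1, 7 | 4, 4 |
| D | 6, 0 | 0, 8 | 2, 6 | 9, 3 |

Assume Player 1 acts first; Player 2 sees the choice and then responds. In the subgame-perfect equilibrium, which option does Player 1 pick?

Player 2 best-responds to each possible Player 1 move:
- A → Player 2 plays Z (best of 2, 2, 0, 7); Player 1 gets 4.
- B → Player 2 plays X (best of 5, 9, 6, 1); Player 1 gets 6.
- C → Player 2 plays Y (best of 6, 5, 7, 4); Player 1 gets 1.
- D → Player 2 plays X (best of 0, 8, 6, 3); Player 1 gets 0.
Maximizing over 4, 6, 1, 0, Player 1 chooses B. Subgame-perfect outcome: (B, X) with payoffs (6, 9).

B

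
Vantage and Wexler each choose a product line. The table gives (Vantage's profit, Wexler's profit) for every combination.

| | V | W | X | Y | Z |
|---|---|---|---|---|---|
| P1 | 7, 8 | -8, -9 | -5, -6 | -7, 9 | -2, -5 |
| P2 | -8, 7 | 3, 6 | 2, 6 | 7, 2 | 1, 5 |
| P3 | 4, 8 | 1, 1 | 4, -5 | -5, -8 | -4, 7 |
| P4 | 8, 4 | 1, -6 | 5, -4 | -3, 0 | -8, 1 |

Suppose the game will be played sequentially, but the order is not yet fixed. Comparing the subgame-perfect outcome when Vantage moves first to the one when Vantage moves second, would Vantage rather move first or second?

first

If Vantage leads: Wexler's best replies are P1→Y, P2→V, P3→V, P4→V; Vantage's induced payoffs -7, -8, 4, 8; outcome (P4, V), payoffs (8, 4).
If Wexler leads: Vantage's best replies are V→P4, W→P2, X→P4, Y→P2, Z→P2; Wexler's induced payoffs 4, 6, -4, 2, 5; outcome (P2, W), payoffs (3, 6).
Vantage gets 8 moving first and 3 moving second, so Vantage prefers to move first.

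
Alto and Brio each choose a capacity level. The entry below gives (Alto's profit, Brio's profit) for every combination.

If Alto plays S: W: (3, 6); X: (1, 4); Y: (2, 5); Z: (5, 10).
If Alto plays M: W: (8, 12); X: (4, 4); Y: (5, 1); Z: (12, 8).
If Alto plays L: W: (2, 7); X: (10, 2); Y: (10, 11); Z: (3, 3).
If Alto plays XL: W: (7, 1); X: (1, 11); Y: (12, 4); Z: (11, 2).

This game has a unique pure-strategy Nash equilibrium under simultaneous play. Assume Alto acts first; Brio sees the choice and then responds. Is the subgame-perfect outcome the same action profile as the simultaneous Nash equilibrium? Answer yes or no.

no

Backward induction with Alto moving first.
- S → Brio plays Z (best of 6, 4, 5, 10); Alto gets 5.
- M → Brio plays W (best of 12, 4, 1, 8); Alto gets 8.
- L → Brio plays Y (best of 7, 2, 11, 3); Alto gets 10.
- XL → Brio plays X (best of 1, 11, 4, 2); Alto gets 1.
Among 5, 8, 10, 1, the best is 10 at L. Subgame-perfect outcome: (L, Y) with payoffs (10, 11).
For the simultaneous game, intersect best replies.
Alto's best replies: W→M; X→L; Y→XL; Z→M.
Brio's best replies: S→Z; M→W; L→Y; XL→X.
Only (M, W) has each player best-responding; Nash payoffs (8, 12).
Sequential outcome (L, Y) differs from the Nash profile (M, W).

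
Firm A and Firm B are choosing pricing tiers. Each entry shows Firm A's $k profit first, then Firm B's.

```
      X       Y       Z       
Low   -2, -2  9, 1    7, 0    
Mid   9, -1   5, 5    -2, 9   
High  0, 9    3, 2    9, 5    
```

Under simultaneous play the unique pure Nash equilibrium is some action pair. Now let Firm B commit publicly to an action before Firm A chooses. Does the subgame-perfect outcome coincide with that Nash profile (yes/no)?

Backward induction with Firm B moving first.
- X: Firm A compares -2, 9, 0 and picks Mid; Firm B would get -1.
- Y: Firm A compares 9, 5, 3 and picks Low; Firm B would get 1.
- Z: Firm A compares 7, -2, 9 and picks High; Firm B would get 5.
Maximizing over -1, 1, 5, Firm B chooses Z. Subgame-perfect outcome: (High, Z) with payoffs (9, 5).
Under simultaneous play:
Firm A's best replies: X→Mid; Y→Low; Z→High.
Firm B's best replies: Low→Y; Mid→Z; High→X.
The unique mutual best reply is (Low, Y), giving (9, 1).
Sequential outcome (High, Z) differs from the Nash profile (Low, Y).

no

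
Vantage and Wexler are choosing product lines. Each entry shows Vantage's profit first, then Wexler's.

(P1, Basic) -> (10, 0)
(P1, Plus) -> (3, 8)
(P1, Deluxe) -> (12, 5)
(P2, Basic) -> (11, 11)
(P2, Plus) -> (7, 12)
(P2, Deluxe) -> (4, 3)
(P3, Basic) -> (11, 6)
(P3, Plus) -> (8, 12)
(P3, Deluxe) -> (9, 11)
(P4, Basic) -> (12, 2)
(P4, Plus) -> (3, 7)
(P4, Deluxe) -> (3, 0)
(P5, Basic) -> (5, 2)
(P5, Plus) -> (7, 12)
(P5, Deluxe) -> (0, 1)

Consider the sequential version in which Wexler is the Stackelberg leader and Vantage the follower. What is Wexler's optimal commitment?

Solve by backward induction (Wexler leads).
- Basic → Vantage plays P4 (best of 10, 11, 11, 12, 5); Wexler gets 2.
- Plus → Vantage plays P3 (best of 3, 7, 8, 3, 7); Wexler gets 12.
- Deluxe → Vantage plays P1 (best of 12, 4, 9, 3, 0); Wexler gets 5.
Wexler's induced payoffs are 2, 12, 5, so Wexler commits to Plus. Subgame-perfect outcome: (P3, Plus) with payoffs (8, 12).

Plus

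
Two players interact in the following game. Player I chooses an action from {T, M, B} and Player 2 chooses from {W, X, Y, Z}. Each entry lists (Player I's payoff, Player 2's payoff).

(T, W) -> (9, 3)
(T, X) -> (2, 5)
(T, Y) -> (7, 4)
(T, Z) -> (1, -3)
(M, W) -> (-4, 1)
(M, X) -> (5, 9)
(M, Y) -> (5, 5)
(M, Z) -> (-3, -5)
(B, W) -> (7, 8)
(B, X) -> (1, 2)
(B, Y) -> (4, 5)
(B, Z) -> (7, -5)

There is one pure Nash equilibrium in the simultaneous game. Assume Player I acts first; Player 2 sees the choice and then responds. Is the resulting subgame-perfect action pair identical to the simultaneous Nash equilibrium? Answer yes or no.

Player 2 best-responds to each possible Player I move:
- T: BR = X, leader payoff 2.
- M: BR = X, leader payoff 5.
- B: BR = W, leader payoff 7.
Among 2, 5, 7, the best is 7 at B. Subgame-perfect outcome: (B, W) with payoffs (7, 8).
For the simultaneous game, intersect best replies.
Player I's best replies: W→T; X→M; Y→T; Z→B.
Player 2's best replies: T→X; M→X; B→W.
The unique mutual best reply is (M, X), giving (5, 9).
Sequential outcome (B, W) differs from the Nash profile (M, X).

no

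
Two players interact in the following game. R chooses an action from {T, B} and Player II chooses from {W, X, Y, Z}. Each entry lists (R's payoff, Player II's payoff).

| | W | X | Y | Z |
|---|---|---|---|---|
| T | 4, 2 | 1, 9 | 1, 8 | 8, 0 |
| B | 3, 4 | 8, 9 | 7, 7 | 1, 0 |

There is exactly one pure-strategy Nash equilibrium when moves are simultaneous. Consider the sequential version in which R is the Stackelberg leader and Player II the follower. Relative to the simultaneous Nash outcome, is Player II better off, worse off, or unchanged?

Solve by backward induction (R leads).
- T → Player II plays X (best of 2, 9, 8, 0); R gets 1.
- B → Player II plays X (best of 4, 9, 7, 0); R gets 8.
Among 1, 8, the best is 8 at B. Subgame-perfect outcome: (B, X) with payoffs (8, 9).
Under simultaneous play:
R's best replies: W→T; X→B; Y→B; Z→T.
Player II's best replies: T→X; B→X.
The unique mutual best reply is (B, X), giving (8, 9).
Player II earns 9 sequentially versus 9 at the Nash outcome: unchanged.

unchanged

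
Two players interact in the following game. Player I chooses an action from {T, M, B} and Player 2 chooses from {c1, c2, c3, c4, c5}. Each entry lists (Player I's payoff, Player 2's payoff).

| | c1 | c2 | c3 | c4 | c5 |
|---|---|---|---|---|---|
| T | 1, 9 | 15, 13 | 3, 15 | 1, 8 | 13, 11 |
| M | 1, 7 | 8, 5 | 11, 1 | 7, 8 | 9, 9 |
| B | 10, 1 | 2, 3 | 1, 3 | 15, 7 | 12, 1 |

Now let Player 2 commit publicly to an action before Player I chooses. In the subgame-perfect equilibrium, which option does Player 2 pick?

c2

Player I best-responds to each possible Player 2 move:
- c1 → Player I plays B (best of 1, 1, 10); Player 2 gets 1.
- c2 → Player I plays T (best of 15, 8, 2); Player 2 gets 13.
- c3 → Player I plays M (best of 3, 11, 1); Player 2 gets 1.
- c4 → Player I plays B (best of 1, 7, 15); Player 2 gets 7.
- c5 → Player I plays T (best of 13, 9, 12); Player 2 gets 11.
Among 1, 13, 1, 7, 11, the best is 13 at c2. Subgame-perfect outcome: (T, c2) with payoffs (15, 13).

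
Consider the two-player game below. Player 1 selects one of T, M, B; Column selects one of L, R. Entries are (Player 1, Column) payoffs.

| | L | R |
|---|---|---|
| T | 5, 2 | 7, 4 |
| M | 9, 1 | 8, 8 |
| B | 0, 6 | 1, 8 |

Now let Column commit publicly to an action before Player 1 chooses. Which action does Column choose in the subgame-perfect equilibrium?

Work backward from Player 1's decision.
- L: Player 1 compares 5, 9, 0 and picks M; Column would get 1.
- R: Player 1 compares 7, 8, 1 and picks M; Column would get 8.
Maximizing over 1, 8, Column chooses R. Subgame-perfect outcome: (M, R) with payoffs (8, 8).

R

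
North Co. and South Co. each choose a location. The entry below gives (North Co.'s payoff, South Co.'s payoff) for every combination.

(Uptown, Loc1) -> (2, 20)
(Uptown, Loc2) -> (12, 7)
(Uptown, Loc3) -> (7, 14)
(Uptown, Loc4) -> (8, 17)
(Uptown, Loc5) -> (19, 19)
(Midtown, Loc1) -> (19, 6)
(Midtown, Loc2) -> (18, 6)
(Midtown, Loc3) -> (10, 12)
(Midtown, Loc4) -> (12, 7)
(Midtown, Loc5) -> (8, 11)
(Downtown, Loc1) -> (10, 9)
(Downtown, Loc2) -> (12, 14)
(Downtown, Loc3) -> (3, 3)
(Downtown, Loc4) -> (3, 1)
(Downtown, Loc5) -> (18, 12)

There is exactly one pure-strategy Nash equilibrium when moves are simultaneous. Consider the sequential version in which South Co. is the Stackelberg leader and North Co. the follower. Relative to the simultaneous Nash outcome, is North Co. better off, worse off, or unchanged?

Backward induction with South Co. moving first.
- Loc1: North Co. compares 2, 19, 10 and picks Midtown; South Co. would get 6.
- Loc2: North Co. compares 12, 18, 12 and picks Midtown; South Co. would get 6.
- Loc3: North Co. compares 7, 10, 3 and picks Midtown; South Co. would get 12.
- Loc4: North Co. compares 8, 12, 3 and picks Midtown; South Co. would get 7.
- Loc5: North Co. compares 19, 8, 18 and picks Uptown; South Co. would get 19.
Maximizing over 6, 6, 12, 7, 19, South Co. chooses Loc5. Subgame-perfect outcome: (Uptown, Loc5) with payoffs (19, 19).
Now find the simultaneous Nash equilibrium.
North Co.'s best replies: Loc1→Midtown; Loc2→Midtown; Loc3→Midtown; Loc4→Midtown; Loc5→Uptown.
South Co.'s best replies: Uptown→Loc1; Midtown→Loc3; Downtown→Loc2.
The unique mutual best reply is (Midtown, Loc3), giving (10, 12).
North Co. earns 19 sequentially versus 10 at the Nash outcome: better off.

better off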